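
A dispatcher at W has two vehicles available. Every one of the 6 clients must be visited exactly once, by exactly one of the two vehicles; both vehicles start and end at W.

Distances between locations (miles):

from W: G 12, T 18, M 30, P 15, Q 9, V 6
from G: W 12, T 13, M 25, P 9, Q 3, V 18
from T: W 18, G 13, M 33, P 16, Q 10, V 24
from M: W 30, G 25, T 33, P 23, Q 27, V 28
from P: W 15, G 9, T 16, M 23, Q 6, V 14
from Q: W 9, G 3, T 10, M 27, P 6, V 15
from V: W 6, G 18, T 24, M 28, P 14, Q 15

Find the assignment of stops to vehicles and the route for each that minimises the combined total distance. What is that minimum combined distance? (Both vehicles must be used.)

Check every non-empty split of the stops between the two vehicles; for each half take its own optimal tour:
  {G} + {T, M, P, Q, V}: 24 + 91 = 115
  {T} + {G, M, P, Q, V}: 36 + 78 = 114
  {G, T} + {M, P, Q, V}: 43 + 72 = 115
  {M} + {G, T, P, Q, V}: 60 + 60 = 120
  {G, M} + {T, P, Q, V}: 67 + 54 = 121
  {T, M} + {G, P, Q, V}: 81 + 41 = 122
  … (31 splits in total)
  {G, T, M, P, Q} + {V}: 93 + 12 = 105  ← best
Best: vehicle 1 W → T → G → Q → P → M → W = 93; vehicle 2 W → V → W = 12; combined 105.

105 miles — the smallest possible combined total.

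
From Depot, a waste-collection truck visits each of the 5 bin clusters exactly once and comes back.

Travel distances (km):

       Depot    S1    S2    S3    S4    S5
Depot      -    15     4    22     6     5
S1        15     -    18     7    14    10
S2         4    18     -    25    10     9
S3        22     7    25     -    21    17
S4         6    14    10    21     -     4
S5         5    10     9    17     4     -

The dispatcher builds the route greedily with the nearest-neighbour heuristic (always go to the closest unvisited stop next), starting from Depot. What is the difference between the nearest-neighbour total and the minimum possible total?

Depot: S2=4, S5=5, S4=6, S1=15, S3=22 ⇒ S2
S2: S5=9, S4=10, S1=18, S3=25 ⇒ S5
S5: S4=4, S1=10, S3=17 ⇒ S4
S4: S1=14, S3=21 ⇒ S1
S1: S3=7 ⇒ S3
NN route Depot → S2 → S5 → S4 → S1 → S3 → Depot costs 60.
Optimal: Depot → S2 → S1 → S3 → S5 → S4 → Depot costs 56 (by enumerating all 60 distinct tours).
Excess = 60 − 56 = 4.

4 km longer than the optimal tour.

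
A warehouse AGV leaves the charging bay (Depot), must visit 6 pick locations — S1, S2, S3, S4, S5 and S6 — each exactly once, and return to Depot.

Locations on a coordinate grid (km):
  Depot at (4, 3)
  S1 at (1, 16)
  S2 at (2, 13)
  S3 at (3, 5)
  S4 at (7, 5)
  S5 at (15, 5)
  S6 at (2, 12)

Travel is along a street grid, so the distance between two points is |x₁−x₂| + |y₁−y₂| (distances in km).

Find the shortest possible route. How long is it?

54 km — the shortest possible round trip.

There are 360 distinct closed tours to check (reversals are equivalent).
Depot - S1 - S2 - S3 - S4 - S5 - S6 - Depot: 16+4+9+4+8+20+11 = 72
Depot - S1 - S2 - S3 - S4 - S6 - S5 - Depot: 16+4+9+4+12+20+13 = 78
Depot - S1 - S2 - S3 - S5 - S4 - S6 - Depot: 16+4+9+12+8+12+11 = 72
Depot - S1 - S2 - S3 - S5 - S6 - S4 - Depot: 16+4+9+12+20+12+5 = 78
Depot - S1 - S2 - S3 - S6 - S4 - S5 - Depot: 16+4+9+8+12+8+13 = 70
Depot - S1 - S2 - S3 - S6 - S5 - S4 - Depot: 16+4+9+8+20+8+5 = 70
Depot - S1 - S2 - S4 - S3 - S5 - S6 - Depot: 16+4+13+4+12+20+11 = 80
Depot - S1 - S2 - S4 - S3 - S6 - S5 - Depot: 16+4+13+4+8+20+13 = 78
… (352 more)
Depot - S1 - S2 - S6 - S3 - S4 - S5 - Depot: 16+4+1+8+4+8+13 = 54  ← best
The minimum is 54.
One optimal route: Depot → S1 → S2 → S6 → S3 → S4 → S5 → Depot (or its reverse).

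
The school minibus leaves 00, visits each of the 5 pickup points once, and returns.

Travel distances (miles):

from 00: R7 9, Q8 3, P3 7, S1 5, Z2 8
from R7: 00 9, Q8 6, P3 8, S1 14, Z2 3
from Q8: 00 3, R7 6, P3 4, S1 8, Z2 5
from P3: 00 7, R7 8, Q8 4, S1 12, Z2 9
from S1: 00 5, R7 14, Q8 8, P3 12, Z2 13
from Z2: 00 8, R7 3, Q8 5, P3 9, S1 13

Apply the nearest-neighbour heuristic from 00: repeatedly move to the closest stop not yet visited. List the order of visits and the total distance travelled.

Total distance 36 miles via the nearest-neighbour route 00 → Q8 → P3 → R7 → Z2 → S1 → 00.

At 00 the remaining stops are Q8 3, S1 5, P3 7, Z2 8, R7 9; go to Q8.
At Q8 the remaining stops are P3 4, Z2 5, R7 6, S1 8; go to P3.
At P3 the remaining stops are R7 8, Z2 9, S1 12; go to R7.
At R7 the remaining stops are Z2 3, S1 14; go to Z2.
At Z2 the remaining stops are S1 13; go to S1.
Return S1→00: 5.
Total = 3 + 4 + 8 + 3 + 13 + 5 = 36.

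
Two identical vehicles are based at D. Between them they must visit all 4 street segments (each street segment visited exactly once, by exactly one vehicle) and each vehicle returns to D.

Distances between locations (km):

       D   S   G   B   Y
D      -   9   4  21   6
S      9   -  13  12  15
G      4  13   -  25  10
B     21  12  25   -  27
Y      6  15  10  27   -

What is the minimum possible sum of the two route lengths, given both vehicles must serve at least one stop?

Minimum combined distance: 62 km.

Try each way of splitting the stops between the two vehicles (each non-empty) and, for each split, find the best tour for each vehicle:
  {S} + {G, B, Y}: 18 + 62 = 80
  {G} + {S, B, Y}: 8 + 54 = 62
  {S, G} + {B, Y}: 26 + 54 = 80
  {B} + {S, G, Y}: 42 + 38 = 80
  {S, B} + {G, Y}: 42 + 20 = 62
  {G, B} + {S, Y}: 50 + 30 = 80
  … (7 splits in total)
Best: vehicle 1 D → G → D = 8; vehicle 2 D → S → B → Y → D = 54; combined 62.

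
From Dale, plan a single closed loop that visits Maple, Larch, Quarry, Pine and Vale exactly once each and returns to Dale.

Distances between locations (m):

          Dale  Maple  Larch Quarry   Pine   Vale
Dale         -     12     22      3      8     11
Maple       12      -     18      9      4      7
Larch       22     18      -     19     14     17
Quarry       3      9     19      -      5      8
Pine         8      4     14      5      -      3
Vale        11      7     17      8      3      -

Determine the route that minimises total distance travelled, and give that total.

Dale-Maple-Larch-Quarry-Pine-Vale-Dale: 12+18+19+5+3+11 = 68
Dale-Maple-Larch-Quarry-Vale-Pine-Dale: 12+18+19+8+3+8 = 68
Dale-Maple-Larch-Pine-Quarry-Vale-Dale: 12+18+14+5+8+11 = 68
Dale-Maple-Larch-Pine-Vale-Quarry-Dale: 12+18+14+3+8+3 = 58
Dale-Maple-Larch-Vale-Quarry-Pine-Dale: 12+18+17+8+5+8 = 68
Dale-Maple-Larch-Vale-Pine-Quarry-Dale: 12+18+17+3+5+3 = 58
Dale-Maple-Quarry-Larch-Pine-Vale-Dale: 12+9+19+14+3+11 = 68
Dale-Maple-Quarry-Larch-Vale-Pine-Dale: 12+9+19+17+3+8 = 68
Dale-Maple-Quarry-Pine-Larch-Vale-Dale: 12+9+5+14+17+11 = 68
Dale-Maple-Quarry-Pine-Vale-Larch-Dale: 12+9+5+3+17+22 = 68
Dale-Maple-Quarry-Vale-Larch-Pine-Dale: 12+9+8+17+14+8 = 68
Dale-Maple-Quarry-Vale-Pine-Larch-Dale: 12+9+8+3+14+22 = 68
Dale-Maple-Pine-Larch-Quarry-Vale-Dale: 12+4+14+19+8+11 = 68
Dale-Maple-Pine-Larch-Vale-Quarry-Dale: 12+4+14+17+8+3 = 58
… (46 more)
The minimum is 58.
One optimal route: Dale → Maple → Larch → Pine → Vale → Quarry → Dale (or its reverse).

Shortest round trip = 58 m.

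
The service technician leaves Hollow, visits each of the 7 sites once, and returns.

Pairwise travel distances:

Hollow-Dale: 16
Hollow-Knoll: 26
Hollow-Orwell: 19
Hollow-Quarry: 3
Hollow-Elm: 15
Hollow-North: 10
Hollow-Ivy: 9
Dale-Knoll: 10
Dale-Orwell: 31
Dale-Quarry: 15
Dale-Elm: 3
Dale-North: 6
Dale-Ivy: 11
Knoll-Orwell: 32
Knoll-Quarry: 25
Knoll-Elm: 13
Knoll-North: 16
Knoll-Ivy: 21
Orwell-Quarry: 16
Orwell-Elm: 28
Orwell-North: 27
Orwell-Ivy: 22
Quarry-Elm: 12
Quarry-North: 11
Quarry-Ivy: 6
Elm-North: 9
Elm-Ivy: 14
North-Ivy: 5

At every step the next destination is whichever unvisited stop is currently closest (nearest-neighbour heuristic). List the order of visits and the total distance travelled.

Nearest-neighbour total = 87; route Hollow → Quarry → Ivy → North → Dale → Elm → Knoll → Orwell → Hollow.

From Hollow: distances to unvisited — Quarry=3, Ivy=9, North=10, Elm=15, Dale=16, Orwell=19, Knoll=26. Nearest is Quarry (3).
From Quarry: distances to unvisited — Ivy=6, North=11, Elm=12, Dale=15, Orwell=16, Knoll=25. Nearest is Ivy (6).
From Ivy: distances to unvisited — North=5, Dale=11, Elm=14, Knoll=21, Orwell=22. Nearest is North (5).
From North: distances to unvisited — Dale=6, Elm=9, Knoll=16, Orwell=27. Nearest is Dale (6).
From Dale: distances to unvisited — Elm=3, Knoll=10, Orwell=31. Nearest is Elm (3).
From Elm: distances to unvisited — Knoll=13, Orwell=28. Nearest is Knoll (13).
From Knoll: distances to unvisited — Orwell=32. Nearest is Orwell (32).
Return Orwell→Hollow: 19.
Total = 3 + 6 + 5 + 6 + 3 + 13 + 32 + 19 = 87.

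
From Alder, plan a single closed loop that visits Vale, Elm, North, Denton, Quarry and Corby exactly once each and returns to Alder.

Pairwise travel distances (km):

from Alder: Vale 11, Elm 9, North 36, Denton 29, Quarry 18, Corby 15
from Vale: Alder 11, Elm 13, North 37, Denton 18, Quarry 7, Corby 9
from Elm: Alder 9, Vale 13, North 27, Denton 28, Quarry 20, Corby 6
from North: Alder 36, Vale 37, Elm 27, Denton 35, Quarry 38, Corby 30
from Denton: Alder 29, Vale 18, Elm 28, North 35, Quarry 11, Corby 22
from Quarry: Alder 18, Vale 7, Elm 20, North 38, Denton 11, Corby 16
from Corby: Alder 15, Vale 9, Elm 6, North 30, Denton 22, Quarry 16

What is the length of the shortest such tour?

With 6 stops there are 6!/2 = 360 distinct round trips (a route and its reverse cost the same).
Alder → Vale → Elm → North → Denton → Quarry → Corby → Alder: 11+13+27+35+11+16+15 = 128
Alder → Vale → Elm → North → Denton → Corby → Quarry → Alder: 11+13+27+35+22+16+18 = 142
Alder → Vale → Elm → North → Quarry → Denton → Corby → Alder: 11+13+27+38+11+22+15 = 137
Alder → Vale → Elm → North → Quarry → Corby → Denton → Alder: 11+13+27+38+16+22+29 = 156
Alder → Vale → Elm → North → Corby → Denton → Quarry → Alder: 11+13+27+30+22+11+18 = 132
Alder → Vale → Elm → North → Corby → Quarry → Denton → Alder: 11+13+27+30+16+11+29 = 137
Alder → Vale → Elm → Denton → North → Quarry → Corby → Alder: 11+13+28+35+38+16+15 = 156
Alder → Vale → Elm → Denton → North → Corby → Quarry → Alder: 11+13+28+35+30+16+18 = 151
… (352 more)
Alder → Vale → Quarry → Denton → North → Corby → Elm → Alder: 11+7+11+35+30+6+9 = 109  ← best
The minimum is 109.
One optimal route: Alder → Vale → Quarry → Denton → North → Corby → Elm → Alder (or its reverse).

Shortest round trip = 109 km.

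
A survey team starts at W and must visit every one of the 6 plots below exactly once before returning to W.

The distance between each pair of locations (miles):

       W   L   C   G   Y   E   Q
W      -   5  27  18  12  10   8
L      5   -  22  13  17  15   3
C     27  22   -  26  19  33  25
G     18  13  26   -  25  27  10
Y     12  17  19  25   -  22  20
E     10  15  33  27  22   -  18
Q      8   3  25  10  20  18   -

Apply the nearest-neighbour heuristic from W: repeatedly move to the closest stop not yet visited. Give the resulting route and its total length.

Total distance 105 miles via the nearest-neighbour route W → L → Q → G → Y → C → E → W.

W → [L:5 / Q:8 / E:10 / Y:12 / G:18 / C:27] → L (5)
L → [Q:3 / G:13 / E:15 / Y:17 / C:22] → Q (3)
Q → [G:10 / E:18 / Y:20 / C:25] → G (10)
G → [Y:25 / C:26 / E:27] → Y (25)
Y → [C:19 / E:22] → C (19)
C → [E:33] → E (33)
Return E→W: 10.
Total = 5 + 3 + 10 + 25 + 19 + 33 + 10 = 105.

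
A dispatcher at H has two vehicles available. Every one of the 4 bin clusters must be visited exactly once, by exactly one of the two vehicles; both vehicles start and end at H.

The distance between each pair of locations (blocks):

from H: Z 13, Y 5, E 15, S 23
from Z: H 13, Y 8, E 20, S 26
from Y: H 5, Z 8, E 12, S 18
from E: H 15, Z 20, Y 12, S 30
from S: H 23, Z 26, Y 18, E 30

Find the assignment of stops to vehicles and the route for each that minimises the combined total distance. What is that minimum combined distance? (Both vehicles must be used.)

Try each way of splitting the stops between the two vehicles (each non-empty) and, for each split, find the best tour for each vehicle:
  {Z} + {Y, E, S}: 26 + 68 = 94
  {Y} + {Z, E, S}: 10 + 84 = 94
  {Z, Y} + {E, S}: 26 + 68 = 94
  {E} + {Z, Y, S}: 30 + 62 = 92
  {Z, E} + {Y, S}: 48 + 46 = 94
  {Y, E} + {Z, S}: 32 + 62 = 94
  … (7 splits in total)
Best: vehicle 1 H → E → H = 30; vehicle 2 H → Z → Y → S → H = 62; combined 92.

92 blocks — the smallest possible combined total.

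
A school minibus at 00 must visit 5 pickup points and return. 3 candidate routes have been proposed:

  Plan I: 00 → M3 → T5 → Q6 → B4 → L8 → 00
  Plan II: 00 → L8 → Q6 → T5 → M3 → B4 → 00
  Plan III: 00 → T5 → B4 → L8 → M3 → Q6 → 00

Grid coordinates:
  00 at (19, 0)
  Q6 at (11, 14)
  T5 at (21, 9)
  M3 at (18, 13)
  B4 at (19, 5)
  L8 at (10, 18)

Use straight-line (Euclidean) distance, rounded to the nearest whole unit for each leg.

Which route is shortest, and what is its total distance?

Shortest is Plan II, total 53.

Plan I: 13 + 5 + 11 + 12 + 16 + 20 = 77
Plan II: 20 + 4 + 11 + 5 + 8 + 5 = 53
Plan III: 9 + 4 + 16 + 9 + 7 + 16 = 61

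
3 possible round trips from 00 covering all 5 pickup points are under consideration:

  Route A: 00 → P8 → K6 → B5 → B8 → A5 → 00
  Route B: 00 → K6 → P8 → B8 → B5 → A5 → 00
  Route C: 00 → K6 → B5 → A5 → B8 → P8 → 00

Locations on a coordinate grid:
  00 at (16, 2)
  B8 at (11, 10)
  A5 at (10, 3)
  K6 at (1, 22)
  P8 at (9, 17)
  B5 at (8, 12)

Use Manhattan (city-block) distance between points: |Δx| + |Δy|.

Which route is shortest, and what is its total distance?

Shortest is Route A, total 72.

Route A: 22 + 13 + 17 + 5 + 8 + 7 = 72
Route B: 35 + 13 + 9 + 5 + 11 + 7 = 80
Route C: 35 + 17 + 11 + 8 + 9 + 22 = 102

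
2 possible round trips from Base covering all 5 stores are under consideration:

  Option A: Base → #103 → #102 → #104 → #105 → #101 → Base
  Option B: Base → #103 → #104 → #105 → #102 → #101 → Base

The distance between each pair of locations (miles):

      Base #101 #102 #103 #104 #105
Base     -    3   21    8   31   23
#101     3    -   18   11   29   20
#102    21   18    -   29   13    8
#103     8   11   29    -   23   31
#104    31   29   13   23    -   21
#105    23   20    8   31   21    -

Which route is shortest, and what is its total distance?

Option A: 8 + 29 + 13 + 21 + 20 + 3 = 94
Option B: 8 + 23 + 21 + 8 + 18 + 3 = 81

81 miles — Option B is the shortest.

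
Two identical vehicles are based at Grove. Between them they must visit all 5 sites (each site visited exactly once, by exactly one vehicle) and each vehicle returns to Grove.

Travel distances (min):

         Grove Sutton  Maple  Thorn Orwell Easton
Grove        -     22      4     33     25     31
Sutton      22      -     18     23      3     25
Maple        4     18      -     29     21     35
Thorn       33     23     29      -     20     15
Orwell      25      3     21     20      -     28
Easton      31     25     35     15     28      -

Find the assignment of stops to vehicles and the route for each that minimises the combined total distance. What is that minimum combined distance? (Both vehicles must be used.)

99 min — the smallest possible combined total.

There are 2^4 − 1 = 15 ways to divide the 5 stops into two non-empty groups. For each, the best each vehicle can do is its own shortest tour through its group:
  {Sutton} + {Maple, Thorn, Orwell, Easton}: 44 + 91 = 135
  {Maple} + {Sutton, Thorn, Orwell, Easton}: 8 + 91 = 99
  {Sutton, Maple} + {Thorn, Orwell, Easton}: 44 + 91 = 135
  {Thorn} + {Sutton, Maple, Orwell, Easton}: 66 + 84 = 150
  {Sutton, Thorn} + {Maple, Orwell, Easton}: 78 + 84 = 162
  {Maple, Thorn} + {Sutton, Orwell, Easton}: 66 + 84 = 150
  … (15 splits in total)
Best: vehicle 1 Grove → Maple → Grove = 8; vehicle 2 Grove → Sutton → Orwell → Thorn → Easton → Grove = 91; combined 99.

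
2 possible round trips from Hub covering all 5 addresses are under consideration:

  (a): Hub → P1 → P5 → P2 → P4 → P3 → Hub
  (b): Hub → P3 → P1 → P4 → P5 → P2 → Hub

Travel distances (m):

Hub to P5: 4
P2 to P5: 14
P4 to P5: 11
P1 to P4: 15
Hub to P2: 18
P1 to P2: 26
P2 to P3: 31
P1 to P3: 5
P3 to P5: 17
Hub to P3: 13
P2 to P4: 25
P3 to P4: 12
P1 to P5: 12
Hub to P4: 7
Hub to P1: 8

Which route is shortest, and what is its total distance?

(a): 8 + 12 + 14 + 25 + 12 + 13 = 84
(b): 13 + 5 + 15 + 11 + 14 + 18 = 76

76 m — (b) is the shortest.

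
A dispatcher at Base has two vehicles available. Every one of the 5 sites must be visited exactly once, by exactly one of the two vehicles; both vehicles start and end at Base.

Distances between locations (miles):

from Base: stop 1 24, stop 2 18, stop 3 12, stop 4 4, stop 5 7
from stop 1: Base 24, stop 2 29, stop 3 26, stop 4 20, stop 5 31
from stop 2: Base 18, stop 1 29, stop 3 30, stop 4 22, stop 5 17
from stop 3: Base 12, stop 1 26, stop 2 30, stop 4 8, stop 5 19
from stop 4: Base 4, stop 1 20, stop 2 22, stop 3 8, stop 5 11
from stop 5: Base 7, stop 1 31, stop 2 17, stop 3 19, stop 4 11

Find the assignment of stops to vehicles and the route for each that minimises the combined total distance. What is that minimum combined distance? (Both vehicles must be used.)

There are 2^4 − 1 = 15 ways to divide the 5 stops into two non-empty groups. For each, the best each vehicle can do is its own shortest tour through its group:
  {stop 1} + {stop 2, stop 3, stop 4, stop 5}: 48 + 66 = 114
  {stop 2} + {stop 1, stop 3, stop 4, stop 5}: 36 + 76 = 112
  {stop 1, stop 2} + {stop 3, stop 4, stop 5}: 71 + 38 = 109
  {stop 3} + {stop 1, stop 2, stop 4, stop 5}: 24 + 77 = 101
  {stop 1, stop 3} + {stop 2, stop 4, stop 5}: 62 + 50 = 112
  {stop 2, stop 3} + {stop 1, stop 4, stop 5}: 60 + 62 = 122
  … (15 splits in total)
  {stop 4} + {stop 1, stop 2, stop 3, stop 5}: 8 + 91 = 99  ← best
Best: vehicle 1 Base → stop 4 → Base = 8; vehicle 2 Base → stop 3 → stop 1 → stop 2 → stop 5 → Base = 91; combined 99.

Minimum combined distance: 99 miles.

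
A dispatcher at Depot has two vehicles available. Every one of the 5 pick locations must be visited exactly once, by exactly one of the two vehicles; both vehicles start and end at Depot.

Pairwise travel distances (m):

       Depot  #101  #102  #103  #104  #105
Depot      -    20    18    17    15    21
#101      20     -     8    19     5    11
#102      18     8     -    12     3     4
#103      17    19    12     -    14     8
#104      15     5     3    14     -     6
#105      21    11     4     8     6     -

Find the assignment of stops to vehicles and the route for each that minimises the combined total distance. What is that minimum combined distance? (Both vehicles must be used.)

87 m — the smallest possible combined total.

There are 2^4 − 1 = 15 ways to divide the 5 stops into two non-empty groups. For each, the best each vehicle can do is its own shortest tour through its group:
  {#101} + {#102, #103, #104, #105}: 40 + 47 = 87
  {#102} + {#101, #103, #104, #105}: 36 + 56 = 92
  {#101, #102} + {#103, #104, #105}: 46 + 46 = 92
  {#103} + {#101, #102, #104, #105}: 34 + 53 = 87
  {#101, #103} + {#102, #104, #105}: 56 + 43 = 99
  {#102, #103} + {#101, #104, #105}: 47 + 52 = 99
  … (15 splits in total)
Best: vehicle 1 Depot → #101 → Depot = 40; vehicle 2 Depot → #103 → #105 → #102 → #104 → Depot = 47; combined 87.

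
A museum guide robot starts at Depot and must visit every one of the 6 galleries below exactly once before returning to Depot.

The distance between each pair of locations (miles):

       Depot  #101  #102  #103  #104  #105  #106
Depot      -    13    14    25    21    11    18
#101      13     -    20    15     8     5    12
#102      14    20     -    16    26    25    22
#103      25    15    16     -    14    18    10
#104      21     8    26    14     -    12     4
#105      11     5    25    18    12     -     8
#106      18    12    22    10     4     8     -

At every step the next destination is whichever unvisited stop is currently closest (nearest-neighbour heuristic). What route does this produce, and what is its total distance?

At Depot the remaining stops are #105 11, #101 13, #102 14, #106 18, #104 21, #103 25; go to #105.
At #105 the remaining stops are #101 5, #106 8, #104 12, #103 18, #102 25; go to #101.
At #101 the remaining stops are #104 8, #106 12, #103 15, #102 20; go to #104.
At #104 the remaining stops are #106 4, #103 14, #102 26; go to #106.
At #106 the remaining stops are #103 10, #102 22; go to #103.
At #103 the remaining stops are #102 16; go to #102.
Return #102→Depot: 14.
Total = 11 + 5 + 8 + 4 + 10 + 16 + 14 = 68.

Total distance 68 miles via the nearest-neighbour route Depot → #105 → #101 → #104 → #106 → #103 → #102 → Depot.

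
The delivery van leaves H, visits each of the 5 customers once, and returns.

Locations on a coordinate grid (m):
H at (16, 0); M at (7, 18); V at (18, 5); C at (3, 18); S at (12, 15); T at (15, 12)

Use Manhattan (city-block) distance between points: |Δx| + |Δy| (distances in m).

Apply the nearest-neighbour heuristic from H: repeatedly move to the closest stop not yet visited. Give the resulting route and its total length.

Total distance 66 m via the nearest-neighbour route H → V → T → S → M → C → H.

H → [V:7 / T:13 / S:19 / M:27 / C:31] → V (7)
V → [T:10 / S:16 / M:24 / C:28] → T (10)
T → [S:6 / M:14 / C:18] → S (6)
S → [M:8 / C:12] → M (8)
M → [C:4] → C (4)
Return C→H: 31.
Total = 7 + 10 + 6 + 8 + 4 + 31 = 66.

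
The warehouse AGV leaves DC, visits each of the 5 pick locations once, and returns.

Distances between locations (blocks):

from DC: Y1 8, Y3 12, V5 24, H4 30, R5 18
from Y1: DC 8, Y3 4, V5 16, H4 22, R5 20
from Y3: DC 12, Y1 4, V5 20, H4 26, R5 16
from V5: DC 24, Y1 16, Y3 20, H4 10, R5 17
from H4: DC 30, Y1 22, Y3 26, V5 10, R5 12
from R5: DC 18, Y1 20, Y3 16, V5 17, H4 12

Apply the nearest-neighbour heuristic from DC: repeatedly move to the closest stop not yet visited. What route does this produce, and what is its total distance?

Total distance 74 blocks via the nearest-neighbour route DC → Y1 → Y3 → R5 → H4 → V5 → DC.

At DC the remaining stops are Y1 8, Y3 12, R5 18, V5 24, H4 30; go to Y1.
At Y1 the remaining stops are Y3 4, V5 16, R5 20, H4 22; go to Y3.
At Y3 the remaining stops are R5 16, V5 20, H4 26; go to R5.
At R5 the remaining stops are H4 12, V5 17; go to H4.
At H4 the remaining stops are V5 10; go to V5.
Return V5→DC: 24.
Total = 8 + 4 + 16 + 12 + 10 + 24 = 74.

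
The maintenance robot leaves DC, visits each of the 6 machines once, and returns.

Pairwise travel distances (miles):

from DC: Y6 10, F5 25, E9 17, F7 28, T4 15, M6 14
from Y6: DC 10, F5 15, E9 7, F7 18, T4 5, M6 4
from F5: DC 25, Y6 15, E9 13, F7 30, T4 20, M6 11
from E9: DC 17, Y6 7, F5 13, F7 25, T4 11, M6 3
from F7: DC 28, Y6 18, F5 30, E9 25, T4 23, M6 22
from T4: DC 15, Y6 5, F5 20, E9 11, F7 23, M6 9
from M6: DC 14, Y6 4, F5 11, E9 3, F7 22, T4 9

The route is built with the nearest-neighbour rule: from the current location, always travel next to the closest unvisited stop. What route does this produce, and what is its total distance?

106 miles along DC → Y6 → M6 → E9 → T4 → F5 → F7 → DC.

From DC: distances to unvisited — Y6=10, M6=14, T4=15, E9=17, F5=25, F7=28. Nearest is Y6 (10).
From Y6: distances to unvisited — M6=4, T4=5, E9=7, F5=15, F7=18. Nearest is M6 (4).
From M6: distances to unvisited — E9=3, T4=9, F5=11, F7=22. Nearest is E9 (3).
From E9: distances to unvisited — T4=11, F5=13, F7=25. Nearest is T4 (11).
From T4: distances to unvisited — F5=20, F7=23. Nearest is F5 (20).
From F5: distances to unvisited — F7=30. Nearest is F7 (30).
Return F7→DC: 28.
Total = 10 + 4 + 3 + 11 + 20 + 30 + 28 = 106.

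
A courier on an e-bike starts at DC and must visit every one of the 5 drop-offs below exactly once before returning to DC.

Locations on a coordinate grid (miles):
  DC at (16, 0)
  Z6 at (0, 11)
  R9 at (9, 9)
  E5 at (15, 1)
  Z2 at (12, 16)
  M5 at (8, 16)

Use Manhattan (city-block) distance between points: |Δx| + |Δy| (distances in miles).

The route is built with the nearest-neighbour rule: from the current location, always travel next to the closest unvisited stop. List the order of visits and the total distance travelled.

From DC: distances to unvisited — E5=2, R9=16, Z2=20, M5=24, Z6=27. Nearest is E5 (2).
From E5: distances to unvisited — R9=14, Z2=18, M5=22, Z6=25. Nearest is R9 (14).
From R9: distances to unvisited — M5=8, Z2=10, Z6=11. Nearest is M5 (8).
From M5: distances to unvisited — Z2=4, Z6=13. Nearest is Z2 (4).
From Z2: distances to unvisited — Z6=17. Nearest is Z6 (17).
Return Z6→DC: 27.
Total = 2 + 14 + 8 + 4 + 17 + 27 = 72.

72 miles along DC → E5 → R9 → M5 → Z2 → Z6 → DC.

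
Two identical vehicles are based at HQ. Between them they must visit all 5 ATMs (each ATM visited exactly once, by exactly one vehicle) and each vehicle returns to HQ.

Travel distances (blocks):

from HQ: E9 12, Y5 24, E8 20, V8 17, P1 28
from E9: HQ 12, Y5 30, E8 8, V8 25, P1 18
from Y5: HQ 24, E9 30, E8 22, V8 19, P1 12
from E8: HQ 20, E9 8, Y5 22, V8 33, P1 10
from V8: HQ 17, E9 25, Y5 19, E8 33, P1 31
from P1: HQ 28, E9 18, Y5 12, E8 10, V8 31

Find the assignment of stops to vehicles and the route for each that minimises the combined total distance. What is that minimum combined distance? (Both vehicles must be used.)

100 blocks — the smallest possible combined total.

Check every non-empty split of the stops between the two vehicles; for each half take its own optimal tour:
  {E9} + {Y5, E8, V8, P1}: 24 + 78 = 102
  {Y5} + {E9, E8, V8, P1}: 48 + 78 = 126
  {E9, Y5} + {E8, V8, P1}: 66 + 78 = 144
  {E8} + {E9, Y5, V8, P1}: 40 + 78 = 118
  {E9, E8} + {Y5, V8, P1}: 40 + 76 = 116
  {Y5, E8} + {E9, V8, P1}: 66 + 78 = 144
  … (15 splits in total)
  {V8} + {E9, Y5, E8, P1}: 34 + 66 = 100  ← best
Best: vehicle 1 HQ → V8 → HQ = 34; vehicle 2 HQ → E9 → E8 → P1 → Y5 → HQ = 66; combined 100.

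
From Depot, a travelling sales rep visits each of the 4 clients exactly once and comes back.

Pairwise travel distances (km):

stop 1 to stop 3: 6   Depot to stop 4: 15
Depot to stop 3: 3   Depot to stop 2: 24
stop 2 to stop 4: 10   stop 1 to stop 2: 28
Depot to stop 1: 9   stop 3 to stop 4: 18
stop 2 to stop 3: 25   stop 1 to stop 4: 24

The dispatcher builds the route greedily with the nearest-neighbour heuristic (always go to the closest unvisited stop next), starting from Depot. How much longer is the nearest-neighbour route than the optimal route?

Depot: stop 3=3, stop 1=9, stop 4=15, stop 2=24 ⇒ stop 3
stop 3: stop 1=6, stop 4=18, stop 2=25 ⇒ stop 1
stop 1: stop 4=24, stop 2=28 ⇒ stop 4
stop 4: stop 2=10 ⇒ stop 2
NN route Depot → stop 3 → stop 1 → stop 4 → stop 2 → Depot costs 67.
Optimal: Depot → stop 3 → stop 1 → stop 2 → stop 4 → Depot costs 62 (by enumerating all 12 distinct tours).
Excess = 67 − 62 = 5.

Excess over optimum: 5 km.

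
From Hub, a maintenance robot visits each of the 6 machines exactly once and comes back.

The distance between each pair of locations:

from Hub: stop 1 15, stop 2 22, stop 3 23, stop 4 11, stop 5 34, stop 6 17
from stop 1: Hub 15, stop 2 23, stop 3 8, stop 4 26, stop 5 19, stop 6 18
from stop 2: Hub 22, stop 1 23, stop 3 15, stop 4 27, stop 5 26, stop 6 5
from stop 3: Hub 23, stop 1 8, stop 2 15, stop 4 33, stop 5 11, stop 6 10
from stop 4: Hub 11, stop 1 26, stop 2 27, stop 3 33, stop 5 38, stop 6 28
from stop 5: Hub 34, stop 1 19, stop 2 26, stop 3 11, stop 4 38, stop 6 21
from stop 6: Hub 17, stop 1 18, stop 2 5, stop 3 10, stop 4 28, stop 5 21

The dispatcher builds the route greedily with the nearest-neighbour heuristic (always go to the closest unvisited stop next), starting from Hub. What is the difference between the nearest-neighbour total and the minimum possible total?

Hub: stop 4=11, stop 1=15, stop 6=17, stop 2=22, stop 3=23, stop 5=34 ⇒ stop 4
stop 4: stop 1=26, stop 2=27, stop 6=28, stop 3=33, stop 5=38 ⇒ stop 1
stop 1: stop 3=8, stop 6=18, stop 5=19, stop 2=23 ⇒ stop 3
stop 3: stop 6=10, stop 5=11, stop 2=15 ⇒ stop 6
stop 6: stop 2=5, stop 5=21 ⇒ stop 2
stop 2: stop 5=26 ⇒ stop 5
NN route Hub → stop 4 → stop 1 → stop 3 → stop 6 → stop 2 → stop 5 → Hub costs 120.
Optimal: Hub → stop 1 → stop 3 → stop 5 → stop 6 → stop 2 → stop 4 → Hub costs 98 (by enumerating all 360 distinct tours).
Excess = 120 − 98 = 22.

22 longer than the optimal tour.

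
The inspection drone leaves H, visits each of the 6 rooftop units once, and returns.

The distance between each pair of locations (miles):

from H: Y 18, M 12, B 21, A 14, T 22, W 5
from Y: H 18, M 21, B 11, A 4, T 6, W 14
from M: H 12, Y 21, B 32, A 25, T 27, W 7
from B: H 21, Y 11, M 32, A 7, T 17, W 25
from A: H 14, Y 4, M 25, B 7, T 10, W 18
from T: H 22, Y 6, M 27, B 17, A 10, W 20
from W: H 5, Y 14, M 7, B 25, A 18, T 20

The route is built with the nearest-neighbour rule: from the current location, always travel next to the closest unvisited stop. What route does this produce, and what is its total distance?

At H the remaining stops are W 5, M 12, A 14, Y 18, B 21, T 22; go to W.
At W the remaining stops are M 7, Y 14, A 18, T 20, B 25; go to M.
At M the remaining stops are Y 21, A 25, T 27, B 32; go to Y.
At Y the remaining stops are A 4, T 6, B 11; go to A.
At A the remaining stops are B 7, T 10; go to B.
At B the remaining stops are T 17; go to T.
Return T→H: 22.
Total = 5 + 7 + 21 + 4 + 7 + 17 + 22 = 83.

83 miles along H → W → M → Y → A → B → T → H.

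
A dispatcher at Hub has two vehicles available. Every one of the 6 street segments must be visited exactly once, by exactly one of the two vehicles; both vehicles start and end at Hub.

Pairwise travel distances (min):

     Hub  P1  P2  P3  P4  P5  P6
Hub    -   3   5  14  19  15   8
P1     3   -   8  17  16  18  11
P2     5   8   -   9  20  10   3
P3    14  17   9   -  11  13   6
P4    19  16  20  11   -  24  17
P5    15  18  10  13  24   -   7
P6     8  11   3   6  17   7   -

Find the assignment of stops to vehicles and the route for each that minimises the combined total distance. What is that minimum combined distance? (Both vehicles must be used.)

Try each way of splitting the stops between the two vehicles (each non-empty) and, for each split, find the best tour for each vehicle:
  {P1} + {P2, P3, P4, P5, P6}: 6 + 58 = 64
  {P2} + {P1, P3, P4, P5, P6}: 10 + 58 = 68
  {P1, P2} + {P3, P4, P5, P6}: 16 + 58 = 74
  {P3} + {P1, P2, P4, P5, P6}: 28 + 58 = 86
  {P1, P3} + {P2, P4, P5, P6}: 34 + 58 = 92
  {P2, P3} + {P1, P4, P5, P6}: 28 + 58 = 86
  … (31 splits in total)
Best: vehicle 1 Hub → P1 → Hub = 6; vehicle 2 Hub → P2 → P5 → P6 → P3 → P4 → Hub = 58; combined 64.

64 min — the smallest possible combined total.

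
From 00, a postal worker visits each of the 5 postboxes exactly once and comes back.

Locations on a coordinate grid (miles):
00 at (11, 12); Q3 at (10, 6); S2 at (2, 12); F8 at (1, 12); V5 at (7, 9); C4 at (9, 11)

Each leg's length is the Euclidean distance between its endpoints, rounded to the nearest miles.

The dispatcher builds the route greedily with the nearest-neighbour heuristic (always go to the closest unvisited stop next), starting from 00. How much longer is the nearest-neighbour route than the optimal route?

From 00: C4=2, V5=5, Q3=6, S2=9, F8=10 → choose C4 (2).
From C4: V5=3, Q3=5, S2=7, F8=8 → choose V5 (3).
From V5: Q3=4, S2=6, F8=7 → choose Q3 (4).
From Q3: S2=10, F8=11 → choose S2 (10).
From S2: F8=1 → choose F8 (1).
NN route 00 → C4 → V5 → Q3 → S2 → F8 → 00 costs 30.
Optimal: 00 → Q3 → V5 → S2 → F8 → C4 → 00 costs 27 (by enumerating all 60 distinct tours).
Excess = 30 − 27 = 3.

3 miles longer than the optimal tour.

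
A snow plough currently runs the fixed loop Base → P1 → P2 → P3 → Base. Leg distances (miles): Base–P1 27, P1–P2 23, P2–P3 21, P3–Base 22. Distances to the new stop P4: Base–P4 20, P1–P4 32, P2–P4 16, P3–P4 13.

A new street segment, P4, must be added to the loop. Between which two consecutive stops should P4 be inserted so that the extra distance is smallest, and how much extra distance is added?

Insertion cost between consecutive stops i–j is d(i,P4) + d(P4,j) − d(i,j):
  between Base and P1: 20 + 32 − 27 = 25
  between P1 and P2: 32 + 16 − 23 = 25
  between P2 and P3: 16 + 13 − 21 = 8
  between P3 and Base: 13 + 20 − 22 = 11
Cheapest insertion is between P2 and P3, adding 8.
New total = 93 + 8 = 101.

Adding 8 miles by placing P4 on the P2–P3 leg.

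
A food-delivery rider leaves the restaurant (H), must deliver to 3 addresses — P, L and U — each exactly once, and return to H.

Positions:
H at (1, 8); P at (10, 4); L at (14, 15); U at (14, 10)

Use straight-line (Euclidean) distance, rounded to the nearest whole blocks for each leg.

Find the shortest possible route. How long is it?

H→P→L→U→H: 10+12+5+13 = 40
H→P→U→L→H: 10+7+5+15 = 37
H→L→P→U→H: 15+12+7+13 = 47
The minimum is 37.
One optimal route: H → P → U → L → H (or its reverse).

Minimum total distance: 37 blocks.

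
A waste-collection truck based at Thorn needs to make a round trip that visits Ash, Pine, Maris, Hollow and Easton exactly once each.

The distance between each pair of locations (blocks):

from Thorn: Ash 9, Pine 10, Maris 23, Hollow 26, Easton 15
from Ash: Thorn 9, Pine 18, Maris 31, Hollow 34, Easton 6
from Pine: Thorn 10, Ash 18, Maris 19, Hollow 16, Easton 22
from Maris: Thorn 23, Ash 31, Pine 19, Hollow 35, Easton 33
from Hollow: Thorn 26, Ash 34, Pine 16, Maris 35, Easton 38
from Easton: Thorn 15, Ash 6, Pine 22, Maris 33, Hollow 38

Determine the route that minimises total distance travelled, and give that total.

With 5 stops there are 5!/2 = 60 distinct round trips (a route and its reverse cost the same).
Thorn→Ash→Pine→Maris→Hollow→Easton→Thorn: 9+18+19+35+38+15 = 134
Thorn→Ash→Pine→Maris→Easton→Hollow→Thorn: 9+18+19+33+38+26 = 143
Thorn→Ash→Pine→Hollow→Maris→Easton→Thorn: 9+18+16+35+33+15 = 126
Thorn→Ash→Pine→Hollow→Easton→Maris→Thorn: 9+18+16+38+33+23 = 137
Thorn→Ash→Pine→Easton→Maris→Hollow→Thorn: 9+18+22+33+35+26 = 143
Thorn→Ash→Pine→Easton→Hollow→Maris→Thorn: 9+18+22+38+35+23 = 145
Thorn→Ash→Maris→Pine→Hollow→Easton→Thorn: 9+31+19+16+38+15 = 128
Thorn→Ash→Maris→Pine→Easton→Hollow→Thorn: 9+31+19+22+38+26 = 145
Thorn→Ash→Maris→Hollow→Pine→Easton→Thorn: 9+31+35+16+22+15 = 128
Thorn→Ash→Maris→Hollow→Easton→Pine→Thorn: 9+31+35+38+22+10 = 145
Thorn→Ash→Maris→Easton→Pine→Hollow→Thorn: 9+31+33+22+16+26 = 137
Thorn→Ash→Maris→Easton→Hollow→Pine→Thorn: 9+31+33+38+16+10 = 137
Thorn→Ash→Hollow→Pine→Maris→Easton→Thorn: 9+34+16+19+33+15 = 126
Thorn→Ash→Hollow→Pine→Easton→Maris→Thorn: 9+34+16+22+33+23 = 137
… (46 more)
Thorn→Ash→Easton→Maris→Pine→Hollow→Thorn: 9+6+33+19+16+26 = 109  ← best
The minimum is 109.
One optimal route: Thorn → Ash → Easton → Maris → Pine → Hollow → Thorn (or its reverse).

Minimum total distance: 109 blocks.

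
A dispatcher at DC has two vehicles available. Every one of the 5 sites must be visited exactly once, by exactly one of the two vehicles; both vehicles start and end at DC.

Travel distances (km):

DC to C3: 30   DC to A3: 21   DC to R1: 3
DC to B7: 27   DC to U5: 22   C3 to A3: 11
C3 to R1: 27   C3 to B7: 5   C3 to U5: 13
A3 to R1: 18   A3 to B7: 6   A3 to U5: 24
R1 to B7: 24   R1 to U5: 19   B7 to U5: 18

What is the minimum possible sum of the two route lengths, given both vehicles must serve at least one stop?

Minimum combined distance: 73 km.

Try each way of splitting the stops between the two vehicles (each non-empty) and, for each split, find the best tour for each vehicle:
  {C3} + {A3, R1, B7, U5}: 60 + 67 = 127
  {A3} + {C3, R1, B7, U5}: 42 + 67 = 109
  {C3, A3} + {R1, B7, U5}: 62 + 67 = 129
  {R1} + {C3, A3, B7, U5}: 6 + 67 = 73
  {C3, R1} + {A3, B7, U5}: 60 + 67 = 127
  {A3, R1} + {C3, B7, U5}: 42 + 67 = 109
  … (15 splits in total)
Best: vehicle 1 DC → R1 → DC = 6; vehicle 2 DC → A3 → B7 → C3 → U5 → DC = 67; combined 73.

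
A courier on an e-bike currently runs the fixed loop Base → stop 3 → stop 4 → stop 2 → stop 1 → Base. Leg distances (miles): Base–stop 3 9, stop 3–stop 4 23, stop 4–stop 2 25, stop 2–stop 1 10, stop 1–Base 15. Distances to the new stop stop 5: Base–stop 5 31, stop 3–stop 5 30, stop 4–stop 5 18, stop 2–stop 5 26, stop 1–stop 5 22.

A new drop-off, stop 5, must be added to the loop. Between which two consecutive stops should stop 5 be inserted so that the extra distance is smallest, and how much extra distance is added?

Adding 19 miles by placing stop 5 on the stop 4–stop 2 leg.

Insertion cost between consecutive stops i–j is d(i,stop 5) + d(stop 5,j) − d(i,j):
  between Base and stop 3: 31 + 30 − 9 = 52
  between stop 3 and stop 4: 30 + 18 − 23 = 25
  between stop 4 and stop 2: 18 + 26 − 25 = 19
  between stop 2 and stop 1: 26 + 22 − 10 = 38
  between stop 1 and Base: 22 + 31 − 15 = 38
Cheapest insertion is between stop 4 and stop 2, adding 19.
New total = 82 + 19 = 101.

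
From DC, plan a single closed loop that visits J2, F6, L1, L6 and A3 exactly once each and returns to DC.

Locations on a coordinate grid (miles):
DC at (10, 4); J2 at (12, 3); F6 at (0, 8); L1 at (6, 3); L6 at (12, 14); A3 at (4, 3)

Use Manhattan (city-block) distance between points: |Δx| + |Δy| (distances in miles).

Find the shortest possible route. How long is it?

Minimum total distance: 48 miles.

With 5 stops there are 5!/2 = 60 distinct round trips (a route and its reverse cost the same).
DC-J2-F6-L1-L6-A3-DC: 3+17+11+17+19+7 = 74
DC-J2-F6-L1-A3-L6-DC: 3+17+11+2+19+12 = 64
DC-J2-F6-L6-L1-A3-DC: 3+17+18+17+2+7 = 64
DC-J2-F6-L6-A3-L1-DC: 3+17+18+19+2+5 = 64
DC-J2-F6-A3-L1-L6-DC: 3+17+9+2+17+12 = 60
DC-J2-F6-A3-L6-L1-DC: 3+17+9+19+17+5 = 70
DC-J2-L1-F6-L6-A3-DC: 3+6+11+18+19+7 = 64
DC-J2-L1-F6-A3-L6-DC: 3+6+11+9+19+12 = 60
DC-J2-L1-L6-F6-A3-DC: 3+6+17+18+9+7 = 60
DC-J2-L1-L6-A3-F6-DC: 3+6+17+19+9+14 = 68
DC-J2-L1-A3-F6-L6-DC: 3+6+2+9+18+12 = 50
DC-J2-L1-A3-L6-F6-DC: 3+6+2+19+18+14 = 62
DC-J2-L6-F6-L1-A3-DC: 3+11+18+11+2+7 = 52
DC-J2-L6-F6-A3-L1-DC: 3+11+18+9+2+5 = 48
… (46 more)
The minimum is 48.
One optimal route: DC → J2 → L6 → F6 → A3 → L1 → DC (or its reverse).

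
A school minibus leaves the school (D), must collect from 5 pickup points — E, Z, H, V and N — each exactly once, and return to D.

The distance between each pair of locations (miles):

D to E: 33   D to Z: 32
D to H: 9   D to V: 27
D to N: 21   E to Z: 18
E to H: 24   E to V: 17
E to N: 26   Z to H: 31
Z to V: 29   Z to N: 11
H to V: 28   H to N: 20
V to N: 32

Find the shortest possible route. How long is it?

Minimum total distance: 102 miles.

With 5 stops there are 5!/2 = 60 distinct round trips (a route and its reverse cost the same).
D→E→Z→H→V→N→D: 33+18+31+28+32+21 = 163
D→E→Z→H→N→V→D: 33+18+31+20+32+27 = 161
D→E→Z→V→H→N→D: 33+18+29+28+20+21 = 149
D→E→Z→V→N→H→D: 33+18+29+32+20+9 = 141
D→E→Z→N→H→V→D: 33+18+11+20+28+27 = 137
D→E→Z→N→V→H→D: 33+18+11+32+28+9 = 131
D→E→H→Z→V→N→D: 33+24+31+29+32+21 = 170
D→E→H→Z→N→V→D: 33+24+31+11+32+27 = 158
D→E→H→V→Z→N→D: 33+24+28+29+11+21 = 146
D→E→H→V→N→Z→D: 33+24+28+32+11+32 = 160
D→E→H→N→Z→V→D: 33+24+20+11+29+27 = 144
D→E→H→N→V→Z→D: 33+24+20+32+29+32 = 170
D→E→V→Z→H→N→D: 33+17+29+31+20+21 = 151
D→E→V→Z→N→H→D: 33+17+29+11+20+9 = 119
… (46 more)
D→H→N→Z→E→V→D: 9+20+11+18+17+27 = 102  ← best
The minimum is 102.
One optimal route: D → H → N → Z → E → V → D (or its reverse).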